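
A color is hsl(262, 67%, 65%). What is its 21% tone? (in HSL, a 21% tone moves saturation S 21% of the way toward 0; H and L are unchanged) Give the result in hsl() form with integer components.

hsl(262, 53%, 65%)

S moves 21% from 67 toward 0: 67 − 14.07 = 52.93 → 53.
H and L are unchanged.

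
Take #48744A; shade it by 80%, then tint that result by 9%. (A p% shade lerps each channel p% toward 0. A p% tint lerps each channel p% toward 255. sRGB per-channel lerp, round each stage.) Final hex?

#242C25

#48744A is rgb(72, 116, 74).
An 80% shade moves each channel 80% toward 0:
  R: 72 − 57.6 = 14.4 → 14
  G: 116 − 92.8 = 23.2 → 23
  B: 74 − 59.2 = 14.8 → 15
After the shade: rgb(14, 23, 15) = #0E170F.
Per channel, c → c + 0.09(255 − c):
  R: 14 + 0.09×(255−14) = 14 + 21.69 = 35.69 → 36
  G: 23 + 20.88 = 43.88 → 44
  B: 15 + 0.09×(255−15) = 15 + 21.6 = 36.6 → 37
rgb(36, 44, 37) = #242C25.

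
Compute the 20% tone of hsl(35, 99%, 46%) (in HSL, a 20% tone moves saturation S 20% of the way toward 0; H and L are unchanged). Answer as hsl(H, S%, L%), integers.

hsl(35, 79%, 46%)

S moves 20% from 99 toward 0: 99 − 19.8 = 79.2 → 79.
H and L are unchanged.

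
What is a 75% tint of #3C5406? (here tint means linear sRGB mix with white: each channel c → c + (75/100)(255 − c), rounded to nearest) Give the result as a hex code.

#CED4C1

#3C5406 is rgb(60, 84, 6).
Per channel, c → c + 0.75(255 − c):
  R: 60 + 146.25 = 206.25 → 206
  G: 84 + 0.75×(255−84) = 84 + 128.25 = 212.25 → 212
  B: 6 + 186.75 = 192.75 → 193
rgb(206, 212, 193) = #CED4C1.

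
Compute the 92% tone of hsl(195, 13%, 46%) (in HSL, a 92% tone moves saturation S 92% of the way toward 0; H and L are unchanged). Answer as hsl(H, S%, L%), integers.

hsl(195, 1%, 46%)

S moves 92% from 13 toward 0: 13 − 11.96 = 1.04 → 1.
H and L are unchanged.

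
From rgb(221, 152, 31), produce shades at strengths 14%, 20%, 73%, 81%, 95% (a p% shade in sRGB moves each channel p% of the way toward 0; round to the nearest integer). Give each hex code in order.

#be831b, #b17a19, #3c2908, #2a1d06, #0b0802

14%: (221 − 30.94 = 190.06→190, 152 − 21.28 = 130.72→131, 31 − 4.34 = 26.66→27) → #be831b
20%: (221 − 44.2 = 176.8→177, 152 − 30.4 = 121.6→122, 31 − 6.2 = 24.8→25) → #b17a19
73%: (221 − 161.33 = 59.67→60, 152 − 110.96 = 41.04→41, 31 − 22.63 = 8.37→8) → #3c2908
81%: (221 − 179.01 = 41.99→42, 152 − 123.12 = 28.88→29, 31 − 25.11 = 5.89→6) → #2a1d06
95%: (221 − 209.95 = 11.05→11, 152 − 144.4 = 7.6→8, 31 − 29.45 = 1.55→2) → #0b0802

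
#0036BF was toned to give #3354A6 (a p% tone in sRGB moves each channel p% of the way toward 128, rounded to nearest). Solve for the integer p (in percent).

#0036BF is rgb(0, 54, 191); #3354A6 is rgb(51, 84, 166).
On the R channel (widest range): 51 ≈ 0 + (p/100)(128 − 0), so p ≈ 100×(51 − 0)/(128 − 0) = 5100/128 = 39.84.
p = 40 reproduces all three channels after rounding.

40%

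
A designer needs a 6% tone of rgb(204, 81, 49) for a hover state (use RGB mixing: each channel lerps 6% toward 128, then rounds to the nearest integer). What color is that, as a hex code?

#c75436

A 6% tone moves each channel 6% toward 128:
  R: 204 + 0.06×(128−204) = 204 − 4.56 = 199.44 → 199
  G: 81 + 0.06×(128−81) = 81 + 2.82 = 83.82 → 84
  B: 49 + 0.06×(128−49) = 49 + 4.74 = 53.74 → 54
rgb(199, 84, 54) = #c75436.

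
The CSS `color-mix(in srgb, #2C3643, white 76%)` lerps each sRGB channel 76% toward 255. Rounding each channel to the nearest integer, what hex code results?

#CCCFD2

#2C3643 is rgb(44, 54, 67).
Lerp each channel 76% toward 255:
  R: 44 + 160.36 = 204.36 → 204
  G: 54 + 152.76 = 206.76 → 207
  B: 67 + 0.76×(255−67) = 67 + 142.88 = 209.88 → 210
rgb(204, 207, 210) = #CCCFD2.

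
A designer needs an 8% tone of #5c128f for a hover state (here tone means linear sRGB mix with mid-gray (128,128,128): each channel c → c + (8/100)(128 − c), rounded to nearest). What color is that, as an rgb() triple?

#5c128f is rgb(92, 18, 143).
Lerp each channel 8% toward 128:
  R: 92 + 2.88 = 94.88 → 95
  G: 18 + 0.08×(128−18) = 18 + 8.8 = 26.8 → 27
  B: 143 + 0.08×(128−143) = 143 − 1.2 = 141.8 → 142

rgb(95, 27, 142)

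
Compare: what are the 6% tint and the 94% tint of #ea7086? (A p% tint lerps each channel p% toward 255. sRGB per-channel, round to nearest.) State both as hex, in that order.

#eb798d, #fef6f8

#ea7086 is rgb(234, 112, 134).
6% tint:
  R: 234 + 0.06×(255−234) = 234 + 1.26 = 235.26 → 235
  G: 112 + 8.58 = 120.58 → 121
  B: 134 + 7.26 = 141.26 → 141
  → #eb798d
94% tint:
  R: 234 + 0.94×(255−234) = 234 + 19.74 = 253.74 → 254
  G: 112 + 0.94×(255−112) = 112 + 134.42 = 246.42 → 246
  B: 134 + 0.94×(255−134) = 134 + 113.74 = 247.74 → 248
  → #fef6f8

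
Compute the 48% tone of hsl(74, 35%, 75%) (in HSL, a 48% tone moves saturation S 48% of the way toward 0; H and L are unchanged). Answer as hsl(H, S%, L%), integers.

S moves 48% from 35 toward 0: 35 − 16.8 = 18.2 → 18.
H and L are unchanged.

hsl(74, 18%, 75%)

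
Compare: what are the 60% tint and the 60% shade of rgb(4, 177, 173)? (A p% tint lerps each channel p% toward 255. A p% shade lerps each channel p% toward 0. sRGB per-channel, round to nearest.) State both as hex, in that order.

60% tint:
  R: 4 + 0.6×(255−4) = 4 + 150.6 = 154.6 → 155
  G: 177 + 0.6×(255−177) = 177 + 46.8 = 223.8 → 224
  B: 173 + 0.6×(255−173) = 173 + 49.2 = 222.2 → 222
  → #9BE0DE
60% shade:
  R: 4 − 2.4 = 1.6 → 2
  G: 177 + 0.6×(0−177) = 177 − 106.2 = 70.8 → 71
  B: 173 + 0.6×(0−173) = 173 − 103.8 = 69.2 → 69
  → #024745

#9BE0DE, #024745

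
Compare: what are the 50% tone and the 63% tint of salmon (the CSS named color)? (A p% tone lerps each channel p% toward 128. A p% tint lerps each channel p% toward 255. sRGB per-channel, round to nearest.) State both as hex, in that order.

CSS salmon is rgb(250, 128, 114).
50% tone:
  R: 250 + 0.5×(128−250) = 250 − 61 = 189 → 189
  G: 128 + 0.5×(128−128) = 128 + 0 = 128 → 128
  B: 114 + 0.5×(128−114) = 114 + 7 = 121 → 121
  → #bd8079
63% tint:
  R: 250 + 0.63×(255−250) = 250 + 3.15 = 253.15 → 253
  G: 128 + 0.63×(255−128) = 128 + 80.01 = 208.01 → 208
  B: 114 + 0.63×(255−114) = 114 + 88.83 = 202.83 → 203
  → #fdd0cb

#bd8079, #fdd0cb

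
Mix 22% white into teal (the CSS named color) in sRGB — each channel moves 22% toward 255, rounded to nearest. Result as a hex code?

CSS teal is rgb(0, 128, 128).
A 22% tint moves each channel 22% toward 255:
  R: 0 + 56.1 = 56.1 → 56
  G: 128 + 0.22×(255−128) = 128 + 27.94 = 155.94 → 156
  B: 128 + 27.94 = 155.94 → 156
rgb(56, 156, 156) = #389c9c.

#389c9c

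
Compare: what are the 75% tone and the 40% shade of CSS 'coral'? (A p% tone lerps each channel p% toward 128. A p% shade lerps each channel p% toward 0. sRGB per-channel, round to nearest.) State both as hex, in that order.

#A08074, #994C30

CSS coral is rgb(255, 127, 80).
75% tone:
  R: 255 + 0.75×(128−255) = 255 − 95.25 = 159.75 → 160
  G: 127 + 0.75×(128−127) = 127 + 0.75 = 127.75 → 128
  B: 80 + 0.75×(128−80) = 80 + 36 = 116 → 116
  → #A08074
40% shade:
  R: 255 + 0.4×(0−255) = 255 − 102 = 153 → 153
  G: 127 + 0.4×(0−127) = 127 − 50.8 = 76.2 → 76
  B: 80 + 0.4×(0−80) = 80 − 32 = 48 → 48
  → #994C30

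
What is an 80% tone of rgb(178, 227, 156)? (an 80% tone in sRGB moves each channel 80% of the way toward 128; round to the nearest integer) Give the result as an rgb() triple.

rgb(138, 148, 134)

Per channel, c → c + 0.8(128 − c):
  R: 178 − 40 = 138 → 138
  G: 227 − 79.2 = 147.8 → 148
  B: 156 + 0.8×(128−156) = 156 − 22.4 = 133.6 → 134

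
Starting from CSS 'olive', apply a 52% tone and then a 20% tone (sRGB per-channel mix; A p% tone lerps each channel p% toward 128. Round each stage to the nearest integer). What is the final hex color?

#80804F

CSS olive is rgb(128, 128, 0).
Per channel, c → c + 0.52(128 − c):
  R: 128 + 0 = 128 → 128
  G: 128 + 0.52×(128−128) = 128 + 0 = 128 → 128
  B: 0 + 66.56 = 66.56 → 67
After the tone: rgb(128, 128, 67) = #808043.
A 20% tone moves each channel 20% toward 128:
  R: 128 + 0.2×(128−128) = 128 + 0 = 128 → 128
  G: 128 + 0 = 128 → 128
  B: 67 + 12.2 = 79.2 → 79
rgb(128, 128, 79) = #80804F.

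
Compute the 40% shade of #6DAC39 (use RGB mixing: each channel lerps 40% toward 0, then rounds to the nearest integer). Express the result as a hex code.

#416722

#6DAC39 is rgb(109, 172, 57).
A 40% shade moves each channel 40% toward 0:
  R: 109 + 0.4×(0−109) = 109 − 43.6 = 65.4 → 65
  G: 172 + 0.4×(0−172) = 172 − 68.8 = 103.2 → 103
  B: 57 − 22.8 = 34.2 → 34
rgb(65, 103, 34) = #416722.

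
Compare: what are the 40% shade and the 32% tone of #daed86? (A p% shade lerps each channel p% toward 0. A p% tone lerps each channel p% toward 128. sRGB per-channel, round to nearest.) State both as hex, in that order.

#daed86 is rgb(218, 237, 134).
40% shade:
  R: 218 + 0.4×(0−218) = 218 − 87.2 = 130.8 → 131
  G: 237 + 0.4×(0−237) = 237 − 94.8 = 142.2 → 142
  B: 134 − 53.6 = 80.4 → 80
  → #838e50
32% tone:
  R: 218 − 28.8 = 189.2 → 189
  G: 237 − 34.88 = 202.12 → 202
  B: 134 + 0.32×(128−134) = 134 − 1.92 = 132.08 → 132
  → #bdca84

#838e50, #bdca84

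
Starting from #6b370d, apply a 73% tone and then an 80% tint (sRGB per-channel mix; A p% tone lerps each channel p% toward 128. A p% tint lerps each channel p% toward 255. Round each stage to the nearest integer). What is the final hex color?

#6b370d is rgb(107, 55, 13).
A 73% tone moves each channel 73% toward 128:
  R: 107 + 15.33 = 122.33 → 122
  G: 55 + 0.73×(128−55) = 55 + 53.29 = 108.29 → 108
  B: 13 + 0.73×(128−13) = 13 + 83.95 = 96.95 → 97
After the tone: rgb(122, 108, 97) = #7a6c61.
Lerp each channel 80% toward 255:
  R: 122 + 106.4 = 228.4 → 228
  G: 108 + 117.6 = 225.6 → 226
  B: 97 + 0.8×(255−97) = 97 + 126.4 = 223.4 → 223
rgb(228, 226, 223) = #e4e2df.

#e4e2df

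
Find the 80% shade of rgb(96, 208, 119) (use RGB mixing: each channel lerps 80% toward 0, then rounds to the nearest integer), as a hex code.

#132a18

Lerp each channel 80% toward 0:
  R: 96 + 0.8×(0−96) = 96 − 76.8 = 19.2 → 19
  G: 208 − 166.4 = 41.6 → 42
  B: 119 − 95.2 = 23.8 → 24
rgb(19, 42, 24) = #132a18.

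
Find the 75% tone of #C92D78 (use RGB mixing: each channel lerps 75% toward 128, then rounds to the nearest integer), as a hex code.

#C92D78 is rgb(201, 45, 120).
A 75% tone moves each channel 75% toward 128:
  R: 201 − 54.75 = 146.25 → 146
  G: 45 + 62.25 = 107.25 → 107
  B: 120 + 6 = 126 → 126
rgb(146, 107, 126) = #926B7E.

#926B7E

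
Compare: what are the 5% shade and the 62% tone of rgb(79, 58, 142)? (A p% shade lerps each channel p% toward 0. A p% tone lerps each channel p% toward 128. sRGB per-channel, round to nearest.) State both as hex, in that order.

#4b3787, #6d6585

5% shade:
  R: 79 + 0.05×(0−79) = 79 − 3.95 = 75.05 → 75
  G: 58 + 0.05×(0−58) = 58 − 2.9 = 55.1 → 55
  B: 142 − 7.1 = 134.9 → 135
  → #4b3787
62% tone:
  R: 79 + 0.62×(128−79) = 79 + 30.38 = 109.38 → 109
  G: 58 + 43.4 = 101.4 → 101
  B: 142 + 0.62×(128−142) = 142 − 8.68 = 133.32 → 133
  → #6d6585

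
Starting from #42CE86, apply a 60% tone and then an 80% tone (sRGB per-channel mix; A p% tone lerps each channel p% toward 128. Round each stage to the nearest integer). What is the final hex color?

#42CE86 is rgb(66, 206, 134).
Per channel, c → c + 0.6(128 − c):
  R: 66 + 37.2 = 103.2 → 103
  G: 206 − 46.8 = 159.2 → 159
  B: 134 + 0.6×(128−134) = 134 − 3.6 = 130.4 → 130
After the tone: rgb(103, 159, 130) = #679F82.
An 80% tone moves each channel 80% toward 128:
  R: 103 + 20 = 123 → 123
  G: 159 + 0.8×(128−159) = 159 − 24.8 = 134.2 → 134
  B: 130 + 0.8×(128−130) = 130 − 1.6 = 128.4 → 128
rgb(123, 134, 128) = #7B8680.

#7B8680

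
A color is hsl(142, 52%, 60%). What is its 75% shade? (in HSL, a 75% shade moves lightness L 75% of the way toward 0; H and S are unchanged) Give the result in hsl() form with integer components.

hsl(142, 52%, 15%)

L moves 75% from 60 toward 0: 60 − 45 = 15 → 15.
H and S are unchanged.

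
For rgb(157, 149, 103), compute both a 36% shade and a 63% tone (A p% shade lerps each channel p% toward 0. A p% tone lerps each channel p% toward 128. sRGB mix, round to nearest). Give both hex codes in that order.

36% shade:
  R: 157 + 0.36×(0−157) = 157 − 56.52 = 100.48 → 100
  G: 149 − 53.64 = 95.36 → 95
  B: 103 + 0.36×(0−103) = 103 − 37.08 = 65.92 → 66
  → #645f42
63% tone:
  R: 157 − 18.27 = 138.73 → 139
  G: 149 − 13.23 = 135.77 → 136
  B: 103 + 15.75 = 118.75 → 119
  → #8b8877

#645f42, #8b8877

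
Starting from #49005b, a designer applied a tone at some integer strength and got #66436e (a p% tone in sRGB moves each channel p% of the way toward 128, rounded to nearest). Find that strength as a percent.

52%

#49005b is rgb(73, 0, 91); #66436e is rgb(102, 67, 110).
On the G channel (widest range): 67 ≈ 0 + (p/100)(128 − 0), so p ≈ 100×(67 − 0)/(128 − 0) = 6700/128 = 52.34.
p = 52 reproduces all three channels after rounding.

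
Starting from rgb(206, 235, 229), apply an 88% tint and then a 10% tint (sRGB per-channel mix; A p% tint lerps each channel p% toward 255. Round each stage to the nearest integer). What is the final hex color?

#FAFDFC

Lerp each channel 88% toward 255:
  R: 206 + 0.88×(255−206) = 206 + 43.12 = 249.12 → 249
  G: 235 + 0.88×(255−235) = 235 + 17.6 = 252.6 → 253
  B: 229 + 22.88 = 251.88 → 252
After the tint: rgb(249, 253, 252) = #F9FDFC.
A 10% tint moves each channel 10% toward 255:
  R: 249 + 0.1×(255−249) = 249 + 0.6 = 249.6 → 250
  G: 253 + 0.2 = 253.2 → 253
  B: 252 + 0.3 = 252.3 → 252
rgb(250, 253, 252) = #FAFDFC.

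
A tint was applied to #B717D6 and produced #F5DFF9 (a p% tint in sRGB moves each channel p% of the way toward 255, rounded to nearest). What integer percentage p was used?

#B717D6 is rgb(183, 23, 214); #F5DFF9 is rgb(245, 223, 249).
On the G channel (widest range): 223 ≈ 23 + (p/100)(255 − 23), so p ≈ 100×(223 − 23)/(255 − 23) = 20000/232 = 86.21.
p = 86 reproduces all three channels after rounding.

86%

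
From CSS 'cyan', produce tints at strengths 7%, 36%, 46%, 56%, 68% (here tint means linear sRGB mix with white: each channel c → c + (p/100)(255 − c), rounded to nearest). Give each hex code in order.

#12FFFF, #5CFFFF, #75FFFF, #8FFFFF, #ADFFFF

CSS cyan is rgb(0, 255, 255).
7%: (0 + 17.85 = 17.85→18, 255→255, 255→255) → #12FFFF
36%: (0 + 91.8 = 91.8→92, 255→255, 255→255) → #5CFFFF
46%: (0 + 117.3 = 117.3→117, 255→255, 255→255) → #75FFFF
56%: (0 + 142.8 = 142.8→143, 255→255, 255→255) → #8FFFFF
68%: (0 + 173.4 = 173.4→173, 255→255, 255→255) → #ADFFFF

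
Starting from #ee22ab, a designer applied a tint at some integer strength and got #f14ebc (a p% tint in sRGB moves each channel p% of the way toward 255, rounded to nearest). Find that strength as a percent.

#ee22ab is rgb(238, 34, 171); #f14ebc is rgb(241, 78, 188).
On the G channel (widest range): 78 ≈ 34 + (p/100)(255 − 34), so p ≈ 100×(78 − 34)/(255 − 34) = 4400/221 = 19.91.
p = 20 reproduces all three channels after rounding.

20%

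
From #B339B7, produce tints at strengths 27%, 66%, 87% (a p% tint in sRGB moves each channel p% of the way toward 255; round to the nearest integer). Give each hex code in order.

#B339B7 is rgb(179, 57, 183).
27%: (179 + 20.52 = 199.52→200, 57 + 53.46 = 110.46→110, 183 + 19.44 = 202.44→202) → #C86ECA
66%: (179 + 50.16 = 229.16→229, 57 + 130.68 = 187.68→188, 183 + 47.52 = 230.52→231) → #E5BCE7
87%: (179 + 66.12 = 245.12→245, 57 + 172.26 = 229.26→229, 183 + 62.64 = 245.64→246) → #F5E5F6

#C86ECA, #E5BCE7, #F5E5F6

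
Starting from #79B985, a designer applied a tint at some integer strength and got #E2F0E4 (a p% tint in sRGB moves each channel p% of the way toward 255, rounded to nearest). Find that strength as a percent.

#79B985 is rgb(121, 185, 133); #E2F0E4 is rgb(226, 240, 228).
On the R channel (widest range): 226 ≈ 121 + (p/100)(255 − 121), so p ≈ 100×(226 − 121)/(255 − 121) = 10500/134 = 78.36.
p = 78 reproduces all three channels after rounding.

78%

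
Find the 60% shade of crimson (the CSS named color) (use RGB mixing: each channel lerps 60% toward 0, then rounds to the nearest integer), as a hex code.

CSS crimson is rgb(220, 20, 60).
Per channel, c → c + 0.6(0 − c):
  R: 220 + 0.6×(0−220) = 220 − 132 = 88 → 88
  G: 20 − 12 = 8 → 8
  B: 60 + 0.6×(0−60) = 60 − 36 = 24 → 24
rgb(88, 8, 24) = #580818.

#580818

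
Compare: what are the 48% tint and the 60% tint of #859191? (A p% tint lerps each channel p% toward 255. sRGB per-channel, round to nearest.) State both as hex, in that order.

#859191 is rgb(133, 145, 145).
48% tint:
  R: 133 + 58.56 = 191.56 → 192
  G: 145 + 52.8 = 197.8 → 198
  B: 145 + 0.48×(255−145) = 145 + 52.8 = 197.8 → 198
  → #c0c6c6
60% tint:
  R: 133 + 0.6×(255−133) = 133 + 73.2 = 206.2 → 206
  G: 145 + 0.6×(255−145) = 145 + 66 = 211 → 211
  B: 145 + 66 = 211 → 211
  → #ced3d3

#c0c6c6, #ced3d3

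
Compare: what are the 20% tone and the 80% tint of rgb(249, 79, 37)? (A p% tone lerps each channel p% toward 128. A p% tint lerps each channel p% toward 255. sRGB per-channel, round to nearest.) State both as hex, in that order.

#e15937, #fedcd3

20% tone:
  R: 249 + 0.2×(128−249) = 249 − 24.2 = 224.8 → 225
  G: 79 + 0.2×(128−79) = 79 + 9.8 = 88.8 → 89
  B: 37 + 0.2×(128−37) = 37 + 18.2 = 55.2 → 55
  → #e15937
80% tint:
  R: 249 + 0.8×(255−249) = 249 + 4.8 = 253.8 → 254
  G: 79 + 140.8 = 219.8 → 220
  B: 37 + 0.8×(255−37) = 37 + 174.4 = 211.4 → 211
  → #fedcd3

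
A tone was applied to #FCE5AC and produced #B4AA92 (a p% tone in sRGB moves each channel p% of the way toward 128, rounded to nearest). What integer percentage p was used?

#FCE5AC is rgb(252, 229, 172); #B4AA92 is rgb(180, 170, 146).
On the R channel (widest range): 180 ≈ 252 + (p/100)(128 − 252), so p ≈ 100×(180 − 252)/(128 − 252) = -7200/-124 = 58.06.
p = 58 reproduces all three channels after rounding.

58%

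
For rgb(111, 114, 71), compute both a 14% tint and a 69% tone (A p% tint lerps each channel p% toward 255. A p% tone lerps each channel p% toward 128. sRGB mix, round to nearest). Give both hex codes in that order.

14% tint:
  R: 111 + 0.14×(255−111) = 111 + 20.16 = 131.16 → 131
  G: 114 + 0.14×(255−114) = 114 + 19.74 = 133.74 → 134
  B: 71 + 0.14×(255−71) = 71 + 25.76 = 96.76 → 97
  → #838661
69% tone:
  R: 111 + 0.69×(128−111) = 111 + 11.73 = 122.73 → 123
  G: 114 + 9.66 = 123.66 → 124
  B: 71 + 0.69×(128−71) = 71 + 39.33 = 110.33 → 110
  → #7b7c6e

#838661, #7b7c6e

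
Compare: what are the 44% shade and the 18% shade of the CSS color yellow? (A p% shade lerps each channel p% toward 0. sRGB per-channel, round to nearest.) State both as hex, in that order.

#8F8F00, #D1D100

CSS yellow is rgb(255, 255, 0).
44% shade:
  R: 255 − 112.2 = 142.8 → 143
  G: 255 − 112.2 = 142.8 → 143
  B: 0 + 0.44×(0−0) = 0 + 0 = 0 → 0
  → #8F8F00
18% shade:
  R: 255 + 0.18×(0−255) = 255 − 45.9 = 209.1 → 209
  G: 255 + 0.18×(0−255) = 255 − 45.9 = 209.1 → 209
  B: 0 + 0 = 0 → 0
  → #D1D100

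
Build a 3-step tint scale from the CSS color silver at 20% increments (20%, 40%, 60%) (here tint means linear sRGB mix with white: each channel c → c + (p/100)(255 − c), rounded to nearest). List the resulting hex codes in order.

CSS silver is rgb(192, 192, 192).
20%: (192 + 12.6 = 204.6→205, 192 + 12.6 = 204.6→205, 192 + 12.6 = 204.6→205) → #CDCDCD
40%: (192 + 25.2 = 217.2→217, 192 + 25.2 = 217.2→217, 192 + 25.2 = 217.2→217) → #D9D9D9
60%: (192 + 37.8 = 229.8→230, 192 + 37.8 = 229.8→230, 192 + 37.8 = 229.8→230) → #E6E6E6

#CDCDCD, #D9D9D9, #E6E6E6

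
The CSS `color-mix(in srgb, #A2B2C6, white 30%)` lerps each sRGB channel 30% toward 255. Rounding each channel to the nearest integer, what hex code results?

#BEC9D7

#A2B2C6 is rgb(162, 178, 198).
A 30% tint moves each channel 30% toward 255:
  R: 162 + 0.3×(255−162) = 162 + 27.9 = 189.9 → 190
  G: 178 + 0.3×(255−178) = 178 + 23.1 = 201.1 → 201
  B: 198 + 0.3×(255−198) = 198 + 17.1 = 215.1 → 215
rgb(190, 201, 215) = #BEC9D7.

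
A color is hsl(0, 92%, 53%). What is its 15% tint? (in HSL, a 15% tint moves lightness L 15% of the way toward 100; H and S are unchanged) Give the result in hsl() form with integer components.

hsl(0, 92%, 60%)

L moves 15% from 53 toward 100: 53 + 7.05 = 60.05 → 60.
H and S are unchanged.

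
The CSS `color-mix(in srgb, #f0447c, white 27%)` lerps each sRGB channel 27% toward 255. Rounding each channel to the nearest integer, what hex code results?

#f4769f

#f0447c is rgb(240, 68, 124).
Per channel, c → c + 0.27(255 − c):
  R: 240 + 0.27×(255−240) = 240 + 4.05 = 244.05 → 244
  G: 68 + 0.27×(255−68) = 68 + 50.49 = 118.49 → 118
  B: 124 + 0.27×(255−124) = 124 + 35.37 = 159.37 → 159
rgb(244, 118, 159) = #f4769f.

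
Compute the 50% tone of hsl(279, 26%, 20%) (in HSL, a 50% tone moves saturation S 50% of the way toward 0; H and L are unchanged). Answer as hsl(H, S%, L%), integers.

S moves 50% from 26 toward 0: 26 − 13 = 13 → 13.
H and L are unchanged.

hsl(279, 13%, 20%)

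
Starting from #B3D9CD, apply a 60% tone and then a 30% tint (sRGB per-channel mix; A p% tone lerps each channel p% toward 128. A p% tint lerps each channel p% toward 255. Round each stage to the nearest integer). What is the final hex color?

#B4BFBC

#B3D9CD is rgb(179, 217, 205).
A 60% tone moves each channel 60% toward 128:
  R: 179 + 0.6×(128−179) = 179 − 30.6 = 148.4 → 148
  G: 217 + 0.6×(128−217) = 217 − 53.4 = 163.6 → 164
  B: 205 + 0.6×(128−205) = 205 − 46.2 = 158.8 → 159
After the tone: rgb(148, 164, 159) = #94A49F.
Lerp each channel 30% toward 255:
  R: 148 + 0.3×(255−148) = 148 + 32.1 = 180.1 → 180
  G: 164 + 0.3×(255−164) = 164 + 27.3 = 191.3 → 191
  B: 159 + 0.3×(255−159) = 159 + 28.8 = 187.8 → 188
rgb(180, 191, 188) = #B4BFBC.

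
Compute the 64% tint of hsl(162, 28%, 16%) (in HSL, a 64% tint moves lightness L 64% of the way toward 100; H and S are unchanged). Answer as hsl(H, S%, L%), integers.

L moves 64% from 16 toward 100: 16 + 53.76 = 69.76 → 70.
H and S are unchanged.

hsl(162, 28%, 70%)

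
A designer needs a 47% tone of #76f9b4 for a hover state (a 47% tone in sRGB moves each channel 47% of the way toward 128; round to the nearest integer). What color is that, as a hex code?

#76f9b4 is rgb(118, 249, 180).
Per channel, c → c + 0.47(128 − c):
  R: 118 + 4.7 = 122.7 → 123
  G: 249 − 56.87 = 192.13 → 192
  B: 180 − 24.44 = 155.56 → 156
rgb(123, 192, 156) = #7bc09c.

#7bc09c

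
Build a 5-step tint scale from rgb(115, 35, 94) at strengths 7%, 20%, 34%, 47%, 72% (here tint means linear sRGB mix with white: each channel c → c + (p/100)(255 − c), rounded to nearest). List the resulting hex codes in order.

7%: (115 + 9.8 = 124.8→125, 35 + 15.4 = 50.4→50, 94 + 11.27 = 105.27→105) → #7D3269
20%: (115 + 28 = 143→143, 35 + 44 = 79→79, 94 + 32.2 = 126.2→126) → #8F4F7E
34%: (115 + 47.6 = 162.6→163, 35 + 74.8 = 109.8→110, 94 + 54.74 = 148.74→149) → #A36E95
47%: (115 + 65.8 = 180.8→181, 35 + 103.4 = 138.4→138, 94 + 75.67 = 169.67→170) → #B58AAA
72%: (115 + 100.8 = 215.8→216, 35 + 158.4 = 193.4→193, 94 + 115.92 = 209.92→210) → #D8C1D2

#7D3269, #8F4F7E, #A36E95, #B58AAA, #D8C1D2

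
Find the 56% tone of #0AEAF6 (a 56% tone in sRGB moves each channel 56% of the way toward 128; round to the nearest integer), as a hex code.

#0AEAF6 is rgb(10, 234, 246).
Lerp each channel 56% toward 128:
  R: 10 + 0.56×(128−10) = 10 + 66.08 = 76.08 → 76
  G: 234 + 0.56×(128−234) = 234 − 59.36 = 174.64 → 175
  B: 246 + 0.56×(128−246) = 246 − 66.08 = 179.92 → 180
rgb(76, 175, 180) = #4CAFB4.

#4CAFB4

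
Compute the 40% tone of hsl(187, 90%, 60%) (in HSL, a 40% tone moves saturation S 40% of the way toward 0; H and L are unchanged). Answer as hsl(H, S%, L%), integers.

hsl(187, 54%, 60%)

S moves 40% from 90 toward 0: 90 − 36 = 54 → 54.
H and L are unchanged.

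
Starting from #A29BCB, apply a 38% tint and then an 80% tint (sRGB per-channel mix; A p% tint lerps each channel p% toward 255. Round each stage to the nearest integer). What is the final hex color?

#A29BCB is rgb(162, 155, 203).
A 38% tint moves each channel 38% toward 255:
  R: 162 + 35.34 = 197.34 → 197
  G: 155 + 38 = 193 → 193
  B: 203 + 0.38×(255−203) = 203 + 19.76 = 222.76 → 223
After the tint: rgb(197, 193, 223) = #C5C1DF.
Lerp each channel 80% toward 255:
  R: 197 + 0.8×(255−197) = 197 + 46.4 = 243.4 → 243
  G: 193 + 49.6 = 242.6 → 243
  B: 223 + 25.6 = 248.6 → 249
rgb(243, 243, 249) = #F3F3F9.

#F3F3F9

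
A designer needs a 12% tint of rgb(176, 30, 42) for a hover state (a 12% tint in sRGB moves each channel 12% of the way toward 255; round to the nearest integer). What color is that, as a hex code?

#B93944

A 12% tint moves each channel 12% toward 255:
  R: 176 + 9.48 = 185.48 → 185
  G: 30 + 0.12×(255−30) = 30 + 27 = 57 → 57
  B: 42 + 25.56 = 67.56 → 68
rgb(185, 57, 68) = #B93944.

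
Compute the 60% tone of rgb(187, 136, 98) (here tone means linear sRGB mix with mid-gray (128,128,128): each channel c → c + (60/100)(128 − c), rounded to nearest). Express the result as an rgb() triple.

A 60% tone moves each channel 60% toward 128:
  R: 187 + 0.6×(128−187) = 187 − 35.4 = 151.6 → 152
  G: 136 − 4.8 = 131.2 → 131
  B: 98 + 0.6×(128−98) = 98 + 18 = 116 → 116

rgb(152, 131, 116)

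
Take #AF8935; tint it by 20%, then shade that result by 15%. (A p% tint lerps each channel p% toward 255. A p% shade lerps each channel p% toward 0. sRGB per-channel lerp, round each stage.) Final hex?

#A2894F

#AF8935 is rgb(175, 137, 53).
Per channel, c → c + 0.2(255 − c):
  R: 175 + 0.2×(255−175) = 175 + 16 = 191 → 191
  G: 137 + 0.2×(255−137) = 137 + 23.6 = 160.6 → 161
  B: 53 + 0.2×(255−53) = 53 + 40.4 = 93.4 → 93
After the tint: rgb(191, 161, 93) = #BFA15D.
A 15% shade moves each channel 15% toward 0:
  R: 191 + 0.15×(0−191) = 191 − 28.65 = 162.35 → 162
  G: 161 − 24.15 = 136.85 → 137
  B: 93 − 13.95 = 79.05 → 79
rgb(162, 137, 79) = #A2894F.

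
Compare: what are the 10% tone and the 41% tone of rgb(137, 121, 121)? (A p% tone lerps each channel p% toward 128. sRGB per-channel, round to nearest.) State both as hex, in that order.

#887A7A, #857C7C

10% tone:
  R: 137 − 0.9 = 136.1 → 136
  G: 121 + 0.1×(128−121) = 121 + 0.7 = 121.7 → 122
  B: 121 + 0.7 = 121.7 → 122
  → #887A7A
41% tone:
  R: 137 − 3.69 = 133.31 → 133
  G: 121 + 2.87 = 123.87 → 124
  B: 121 + 2.87 = 123.87 → 124
  → #857C7C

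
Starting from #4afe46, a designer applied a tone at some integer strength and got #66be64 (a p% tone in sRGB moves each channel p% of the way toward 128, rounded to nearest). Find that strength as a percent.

51%

#4afe46 is rgb(74, 254, 70); #66be64 is rgb(102, 190, 100).
On the G channel (widest range): 190 ≈ 254 + (p/100)(128 − 254), so p ≈ 100×(190 − 254)/(128 − 254) = -6400/-126 = 50.79.
p = 51 reproduces all three channels after rounding.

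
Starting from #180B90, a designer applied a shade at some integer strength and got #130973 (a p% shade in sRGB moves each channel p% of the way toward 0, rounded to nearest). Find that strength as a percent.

20%

#180B90 is rgb(24, 11, 144); #130973 is rgb(19, 9, 115).
On the B channel (widest range): 115 ≈ 144 + (p/100)(0 − 144), so p ≈ 100×(115 − 144)/(0 − 144) = -2900/-144 = 20.14.
p = 20 reproduces all three channels after rounding.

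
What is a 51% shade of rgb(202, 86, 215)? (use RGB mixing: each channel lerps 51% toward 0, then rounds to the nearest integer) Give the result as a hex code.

#632A69

Lerp each channel 51% toward 0:
  R: 202 + 0.51×(0−202) = 202 − 103.02 = 98.98 → 99
  G: 86 + 0.51×(0−86) = 86 − 43.86 = 42.14 → 42
  B: 215 + 0.51×(0−215) = 215 − 109.65 = 105.35 → 105
rgb(99, 42, 105) = #632A69.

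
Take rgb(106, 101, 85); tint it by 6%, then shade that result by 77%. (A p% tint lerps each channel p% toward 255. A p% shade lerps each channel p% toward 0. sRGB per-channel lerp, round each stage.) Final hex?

Lerp each channel 6% toward 255:
  R: 106 + 0.06×(255−106) = 106 + 8.94 = 114.94 → 115
  G: 101 + 9.24 = 110.24 → 110
  B: 85 + 0.06×(255−85) = 85 + 10.2 = 95.2 → 95
After the tint: rgb(115, 110, 95) = #736E5F.
A 77% shade moves each channel 77% toward 0:
  R: 115 + 0.77×(0−115) = 115 − 88.55 = 26.45 → 26
  G: 110 − 84.7 = 25.3 → 25
  B: 95 + 0.77×(0−95) = 95 − 73.15 = 21.85 → 22
rgb(26, 25, 22) = #1A1916.

#1A1916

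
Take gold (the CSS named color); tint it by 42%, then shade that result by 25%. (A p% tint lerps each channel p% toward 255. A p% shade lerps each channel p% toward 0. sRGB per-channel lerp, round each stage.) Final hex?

CSS gold is rgb(255, 215, 0).
Lerp each channel 42% toward 255:
  R: 255 + 0.42×(255−255) = 255 + 0 = 255 → 255
  G: 215 + 16.8 = 231.8 → 232
  B: 0 + 107.1 = 107.1 → 107
After the tint: rgb(255, 232, 107) = #ffe86b.
Per channel, c → c + 0.25(0 − c):
  R: 255 − 63.75 = 191.25 → 191
  G: 232 + 0.25×(0−232) = 232 − 58 = 174 → 174
  B: 107 + 0.25×(0−107) = 107 − 26.75 = 80.25 → 80
rgb(191, 174, 80) = #bfae50.

#bfae50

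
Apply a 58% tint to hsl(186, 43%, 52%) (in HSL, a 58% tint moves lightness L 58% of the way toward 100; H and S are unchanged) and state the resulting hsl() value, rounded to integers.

L moves 58% from 52 toward 100: 52 + 27.84 = 79.84 → 80.
H and S are unchanged.

hsl(186, 43%, 80%)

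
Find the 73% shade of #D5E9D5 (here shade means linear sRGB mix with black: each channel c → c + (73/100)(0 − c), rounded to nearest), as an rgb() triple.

#D5E9D5 is rgb(213, 233, 213).
Lerp each channel 73% toward 0:
  R: 213 + 0.73×(0−213) = 213 − 155.49 = 57.51 → 58
  G: 233 − 170.09 = 62.91 → 63
  B: 213 − 155.49 = 57.51 → 58

rgb(58, 63, 58)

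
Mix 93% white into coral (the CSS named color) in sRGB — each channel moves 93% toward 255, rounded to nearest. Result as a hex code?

CSS coral is rgb(255, 127, 80).
A 93% tint moves each channel 93% toward 255:
  R: 255 + 0 = 255 → 255
  G: 127 + 0.93×(255−127) = 127 + 119.04 = 246.04 → 246
  B: 80 + 0.93×(255−80) = 80 + 162.75 = 242.75 → 243
rgb(255, 246, 243) = #FFF6F3.

#FFF6F3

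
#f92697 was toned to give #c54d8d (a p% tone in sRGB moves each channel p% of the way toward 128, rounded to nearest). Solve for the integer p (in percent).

#f92697 is rgb(249, 38, 151); #c54d8d is rgb(197, 77, 141).
On the R channel (widest range): 197 ≈ 249 + (p/100)(128 − 249), so p ≈ 100×(197 − 249)/(128 − 249) = -5200/-121 = 42.98.
p = 43 reproduces all three channels after rounding.

43%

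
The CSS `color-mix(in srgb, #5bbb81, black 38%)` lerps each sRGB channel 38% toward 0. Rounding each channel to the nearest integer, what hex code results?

#387450

#5bbb81 is rgb(91, 187, 129).
Per channel, c → c + 0.38(0 − c):
  R: 91 + 0.38×(0−91) = 91 − 34.58 = 56.42 → 56
  G: 187 + 0.38×(0−187) = 187 − 71.06 = 115.94 → 116
  B: 129 − 49.02 = 79.98 → 80
rgb(56, 116, 80) = #387450.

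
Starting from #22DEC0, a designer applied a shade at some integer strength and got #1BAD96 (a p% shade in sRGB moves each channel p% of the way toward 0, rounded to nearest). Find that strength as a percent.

22%

#22DEC0 is rgb(34, 222, 192); #1BAD96 is rgb(27, 173, 150).
On the G channel (widest range): 173 ≈ 222 + (p/100)(0 − 222), so p ≈ 100×(173 − 222)/(0 − 222) = -4900/-222 = 22.07.
p = 22 reproduces all three channels after rounding.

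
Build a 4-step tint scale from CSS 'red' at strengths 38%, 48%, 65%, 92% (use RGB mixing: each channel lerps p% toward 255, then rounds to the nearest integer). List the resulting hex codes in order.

#FF6161, #FF7A7A, #FFA6A6, #FFEBEB

CSS red is rgb(255, 0, 0).
38%: (255→255, 0 + 96.9 = 96.9→97, 0 + 96.9 = 96.9→97) → #FF6161
48%: (255→255, 0 + 122.4 = 122.4→122, 0 + 122.4 = 122.4→122) → #FF7A7A
65%: (255→255, 0 + 165.75 = 165.75→166, 0 + 165.75 = 165.75→166) → #FFA6A6
92%: (255→255, 0 + 234.6 = 234.6→235, 0 + 234.6 = 234.6→235) → #FFEBEB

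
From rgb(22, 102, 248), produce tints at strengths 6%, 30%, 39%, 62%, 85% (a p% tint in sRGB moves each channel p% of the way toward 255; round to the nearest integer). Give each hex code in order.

6%: (22 + 13.98 = 35.98→36, 102 + 9.18 = 111.18→111, 248→248) → #246FF8
30%: (22 + 69.9 = 91.9→92, 102 + 45.9 = 147.9→148, 248 + 2.1 = 250.1→250) → #5C94FA
39%: (22 + 90.87 = 112.87→113, 102 + 59.67 = 161.67→162, 248 + 2.73 = 250.73→251) → #71A2FB
62%: (22 + 144.46 = 166.46→166, 102 + 94.86 = 196.86→197, 248 + 4.34 = 252.34→252) → #A6C5FC
85%: (22 + 198.05 = 220.05→220, 102 + 130.05 = 232.05→232, 248 + 5.95 = 253.95→254) → #DCE8FE

#246FF8, #5C94FA, #71A2FB, #A6C5FC, #DCE8FE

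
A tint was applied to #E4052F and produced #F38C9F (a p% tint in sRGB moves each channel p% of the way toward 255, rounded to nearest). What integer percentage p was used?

#E4052F is rgb(228, 5, 47); #F38C9F is rgb(243, 140, 159).
On the G channel (widest range): 140 ≈ 5 + (p/100)(255 − 5), so p ≈ 100×(140 − 5)/(255 − 5) = 13500/250 = 54.00.
p = 54 reproduces all three channels after rounding.

54%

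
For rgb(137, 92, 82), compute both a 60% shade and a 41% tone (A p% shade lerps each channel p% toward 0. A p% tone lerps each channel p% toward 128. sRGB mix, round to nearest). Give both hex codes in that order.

60% shade:
  R: 137 + 0.6×(0−137) = 137 − 82.2 = 54.8 → 55
  G: 92 − 55.2 = 36.8 → 37
  B: 82 − 49.2 = 32.8 → 33
  → #372521
41% tone:
  R: 137 − 3.69 = 133.31 → 133
  G: 92 + 14.76 = 106.76 → 107
  B: 82 + 0.41×(128−82) = 82 + 18.86 = 100.86 → 101
  → #856B65

#372521, #856B65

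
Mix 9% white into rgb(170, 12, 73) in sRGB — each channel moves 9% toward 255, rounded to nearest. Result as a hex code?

#B22259

Lerp each channel 9% toward 255:
  R: 170 + 0.09×(255−170) = 170 + 7.65 = 177.65 → 178
  G: 12 + 0.09×(255−12) = 12 + 21.87 = 33.87 → 34
  B: 73 + 16.38 = 89.38 → 89
rgb(178, 34, 89) = #B22259.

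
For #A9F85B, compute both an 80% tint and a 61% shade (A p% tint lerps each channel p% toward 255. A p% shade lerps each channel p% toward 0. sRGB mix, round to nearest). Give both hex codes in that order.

#A9F85B is rgb(169, 248, 91).
80% tint:
  R: 169 + 0.8×(255−169) = 169 + 68.8 = 237.8 → 238
  G: 248 + 5.6 = 253.6 → 254
  B: 91 + 0.8×(255−91) = 91 + 131.2 = 222.2 → 222
  → #EEFEDE
61% shade:
  R: 169 − 103.09 = 65.91 → 66
  G: 248 − 151.28 = 96.72 → 97
  B: 91 − 55.51 = 35.49 → 35
  → #426123

#EEFEDE, #426123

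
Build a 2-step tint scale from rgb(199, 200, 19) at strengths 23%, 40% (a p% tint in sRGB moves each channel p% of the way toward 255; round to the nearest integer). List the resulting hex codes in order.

#d4d549, #ddde71

23%: (199 + 12.88 = 211.88→212, 200 + 12.65 = 212.65→213, 19 + 54.28 = 73.28→73) → #d4d549
40%: (199 + 22.4 = 221.4→221, 200 + 22 = 222→222, 19 + 94.4 = 113.4→113) → #ddde71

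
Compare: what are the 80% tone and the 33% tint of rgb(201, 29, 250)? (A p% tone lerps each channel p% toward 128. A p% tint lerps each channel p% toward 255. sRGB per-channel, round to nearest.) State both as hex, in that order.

#8f6c98, #db68fc

80% tone:
  R: 201 + 0.8×(128−201) = 201 − 58.4 = 142.6 → 143
  G: 29 + 0.8×(128−29) = 29 + 79.2 = 108.2 → 108
  B: 250 − 97.6 = 152.4 → 152
  → #8f6c98
33% tint:
  R: 201 + 17.82 = 218.82 → 219
  G: 29 + 0.33×(255−29) = 29 + 74.58 = 103.58 → 104
  B: 250 + 1.65 = 251.65 → 252
  → #db68fc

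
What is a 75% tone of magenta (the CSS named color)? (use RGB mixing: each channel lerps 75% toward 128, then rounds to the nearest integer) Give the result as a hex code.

#a060a0

CSS magenta is rgb(255, 0, 255).
Per channel, c → c + 0.75(128 − c):
  R: 255 + 0.75×(128−255) = 255 − 95.25 = 159.75 → 160
  G: 0 + 0.75×(128−0) = 0 + 96 = 96 → 96
  B: 255 − 95.25 = 159.75 → 160
rgb(160, 96, 160) = #a060a0.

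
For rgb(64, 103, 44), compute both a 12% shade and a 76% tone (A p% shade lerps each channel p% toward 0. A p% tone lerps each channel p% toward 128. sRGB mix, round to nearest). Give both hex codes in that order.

12% shade:
  R: 64 − 7.68 = 56.32 → 56
  G: 103 + 0.12×(0−103) = 103 − 12.36 = 90.64 → 91
  B: 44 − 5.28 = 38.72 → 39
  → #385b27
76% tone:
  R: 64 + 0.76×(128−64) = 64 + 48.64 = 112.64 → 113
  G: 103 + 19 = 122 → 122
  B: 44 + 0.76×(128−44) = 44 + 63.84 = 107.84 → 108
  → #717a6c

#385b27, #717a6c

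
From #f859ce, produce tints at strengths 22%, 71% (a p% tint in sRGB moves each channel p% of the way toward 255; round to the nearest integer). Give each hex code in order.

#fa7ed9, #fdcff1

#f859ce is rgb(248, 89, 206).
22%: (248 + 1.54 = 249.54→250, 89 + 36.52 = 125.52→126, 206 + 10.78 = 216.78→217) → #fa7ed9
71%: (248 + 4.97 = 252.97→253, 89 + 117.86 = 206.86→207, 206 + 34.79 = 240.79→241) → #fdcff1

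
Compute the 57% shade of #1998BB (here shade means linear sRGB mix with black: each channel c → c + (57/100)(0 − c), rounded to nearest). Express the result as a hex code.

#0B4150

#1998BB is rgb(25, 152, 187).
A 57% shade moves each channel 57% toward 0:
  R: 25 + 0.57×(0−25) = 25 − 14.25 = 10.75 → 11
  G: 152 + 0.57×(0−152) = 152 − 86.64 = 65.36 → 65
  B: 187 + 0.57×(0−187) = 187 − 106.59 = 80.41 → 80
rgb(11, 65, 80) = #0B4150.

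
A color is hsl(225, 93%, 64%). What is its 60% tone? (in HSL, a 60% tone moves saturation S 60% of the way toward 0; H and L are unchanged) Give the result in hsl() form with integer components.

hsl(225, 37%, 64%)

S moves 60% from 93 toward 0: 93 − 55.8 = 37.2 → 37.
H and L are unchanged.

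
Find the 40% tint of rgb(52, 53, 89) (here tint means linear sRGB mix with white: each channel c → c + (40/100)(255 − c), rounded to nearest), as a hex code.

A 40% tint moves each channel 40% toward 255:
  R: 52 + 81.2 = 133.2 → 133
  G: 53 + 0.4×(255−53) = 53 + 80.8 = 133.8 → 134
  B: 89 + 0.4×(255−89) = 89 + 66.4 = 155.4 → 155
rgb(133, 134, 155) = #85869B.

#85869B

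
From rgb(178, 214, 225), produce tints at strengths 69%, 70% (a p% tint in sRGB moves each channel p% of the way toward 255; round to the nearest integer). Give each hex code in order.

#E7F2F6, #E8F3F6

69%: (178 + 53.13 = 231.13→231, 214 + 28.29 = 242.29→242, 225 + 20.7 = 245.7→246) → #E7F2F6
70%: (178 + 53.9 = 231.9→232, 214 + 28.7 = 242.7→243, 225 + 21 = 246→246) → #E8F3F6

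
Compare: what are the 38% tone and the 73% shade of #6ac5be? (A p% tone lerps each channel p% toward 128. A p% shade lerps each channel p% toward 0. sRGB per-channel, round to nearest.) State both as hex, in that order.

#72aba6, #1d3533

#6ac5be is rgb(106, 197, 190).
38% tone:
  R: 106 + 0.38×(128−106) = 106 + 8.36 = 114.36 → 114
  G: 197 − 26.22 = 170.78 → 171
  B: 190 + 0.38×(128−190) = 190 − 23.56 = 166.44 → 166
  → #72aba6
73% shade:
  R: 106 + 0.73×(0−106) = 106 − 77.38 = 28.62 → 29
  G: 197 − 143.81 = 53.19 → 53
  B: 190 + 0.73×(0−190) = 190 − 138.7 = 51.3 → 51
  → #1d3533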